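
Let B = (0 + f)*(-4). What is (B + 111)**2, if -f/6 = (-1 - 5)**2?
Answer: 950625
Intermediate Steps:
f = -216 (f = -6*(-1 - 5)**2 = -6*(-6)**2 = -6*36 = -216)
B = 864 (B = (0 - 216)*(-4) = -216*(-4) = 864)
(B + 111)**2 = (864 + 111)**2 = 975**2 = 950625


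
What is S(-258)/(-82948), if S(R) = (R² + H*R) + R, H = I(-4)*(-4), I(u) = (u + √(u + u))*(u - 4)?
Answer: -49665/41474 + 4128*I*√2/20737 ≈ -1.1975 + 0.28152*I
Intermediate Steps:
I(u) = (-4 + u)*(u + √2*√u) (I(u) = (u + √(2*u))*(-4 + u) = (u + √2*√u)*(-4 + u) = (-4 + u)*(u + √2*√u))
H = -128 + 64*I*√2 (H = ((-4)² - 4*(-4) + √2*(-4)^(3/2) - 4*√2*√(-4))*(-4) = (16 + 16 + √2*(-8*I) - 4*√2*2*I)*(-4) = (16 + 16 - 8*I*√2 - 8*I*√2)*(-4) = (32 - 16*I*√2)*(-4) = -128 + 64*I*√2 ≈ -128.0 + 90.51*I)
S(R) = R + R² + R*(-128 + 64*I*√2) (S(R) = (R² + (-128 + 64*I*√2)*R) + R = (R² + R*(-128 + 64*I*√2)) + R = R + R² + R*(-128 + 64*I*√2))
S(-258)/(-82948) = -258*(-127 - 258 + 64*I*√2)/(-82948) = -258*(-385 + 64*I*√2)*(-1/82948) = (99330 - 16512*I*√2)*(-1/82948) = -49665/41474 + 4128*I*√2/20737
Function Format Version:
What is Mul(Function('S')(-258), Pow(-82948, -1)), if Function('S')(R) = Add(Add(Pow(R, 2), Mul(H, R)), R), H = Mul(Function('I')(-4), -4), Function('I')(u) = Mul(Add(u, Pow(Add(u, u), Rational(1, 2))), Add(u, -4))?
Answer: Add(Rational(-49665, 41474), Mul(Rational(4128, 20737), I, Pow(2, Rational(1, 2)))) ≈ Add(-1.1975, Mul(0.28152, I))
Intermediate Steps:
Function('I')(u) = Mul(Add(-4, u), Add(u, Mul(Pow(2, Rational(1, 2)), Pow(u, Rational(1, 2))))) (Function('I')(u) = Mul(Add(u, Pow(Mul(2, u), Rational(1, 2))), Add(-4, u)) = Mul(Add(u, Mul(Pow(2, Rational(1, 2)), Pow(u, Rational(1, 2)))), Add(-4, u)) = Mul(Add(-4, u), Add(u, Mul(Pow(2, Rational(1, 2)), Pow(u, Rational(1, 2))))))
H = Add(-128, Mul(64, I, Pow(2, Rational(1, 2)))) (H = Mul(Add(Pow(-4, 2), Mul(-4, -4), Mul(Pow(2, Rational(1, 2)), Pow(-4, Rational(3, 2))), Mul(-4, Pow(2, Rational(1, 2)), Pow(-4, Rational(1, 2)))), -4) = Mul(Add(16, 16, Mul(Pow(2, Rational(1, 2)), Mul(-8, I)), Mul(-4, Pow(2, Rational(1, 2)), Mul(2, I))), -4) = Mul(Add(16, 16, Mul(-8, I, Pow(2, Rational(1, 2))), Mul(-8, I, Pow(2, Rational(1, 2)))), -4) = Mul(Add(32, Mul(-16, I, Pow(2, Rational(1, 2)))), -4) = Add(-128, Mul(64, I, Pow(2, Rational(1, 2)))) ≈ Add(-128.00, Mul(90.510, I)))
Function('S')(R) = Add(R, Pow(R, 2), Mul(R, Add(-128, Mul(64, I, Pow(2, Rational(1, 2)))))) (Function('S')(R) = Add(Add(Pow(R, 2), Mul(Add(-128, Mul(64, I, Pow(2, Rational(1, 2)))), R)), R) = Add(Add(Pow(R, 2), Mul(R, Add(-128, Mul(64, I, Pow(2, Rational(1, 2)))))), R) = Add(R, Pow(R, 2), Mul(R, Add(-128, Mul(64, I, Pow(2, Rational(1, 2)))))))
Mul(Function('S')(-258), Pow(-82948, -1)) = Mul(Mul(-258, Add(-127, -258, Mul(64, I, Pow(2, Rational(1, 2))))), Pow(-82948, -1)) = Mul(Mul(-258, Add(-385, Mul(64, I, Pow(2, Rational(1, 2))))), Rational(-1, 82948)) = Mul(Add(99330, Mul(-16512, I, Pow(2, Rational(1, 2)))), Rational(-1, 82948)) = Add(Rational(-49665, 41474), Mul(Rational(4128, 20737), I, Pow(2, Rational(1, 2))))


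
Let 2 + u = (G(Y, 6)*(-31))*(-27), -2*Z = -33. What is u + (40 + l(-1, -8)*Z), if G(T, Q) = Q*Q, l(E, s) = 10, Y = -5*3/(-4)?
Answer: 30335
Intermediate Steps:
Y = 15/4 (Y = -15*(-¼) = 15/4 ≈ 3.7500)
Z = 33/2 (Z = -½*(-33) = 33/2 ≈ 16.500)
G(T, Q) = Q²
u = 30130 (u = -2 + (6²*(-31))*(-27) = -2 + (36*(-31))*(-27) = -2 - 1116*(-27) = -2 + 30132 = 30130)
u + (40 + l(-1, -8)*Z) = 30130 + (40 + 10*(33/2)) = 30130 + (40 + 165) = 30130 + 205 = 30335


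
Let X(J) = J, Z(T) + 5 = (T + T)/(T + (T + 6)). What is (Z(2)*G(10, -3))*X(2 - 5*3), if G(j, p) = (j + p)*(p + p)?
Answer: -12558/5 ≈ -2511.6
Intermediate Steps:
Z(T) = -5 + 2*T/(6 + 2*T) (Z(T) = -5 + (T + T)/(T + (T + 6)) = -5 + (2*T)/(T + (6 + T)) = -5 + (2*T)/(6 + 2*T) = -5 + 2*T/(6 + 2*T))
G(j, p) = 2*p*(j + p) (G(j, p) = (j + p)*(2*p) = 2*p*(j + p))
(Z(2)*G(10, -3))*X(2 - 5*3) = (((-15 - 4*2)/(3 + 2))*(2*(-3)*(10 - 3)))*(2 - 5*3) = (((-15 - 8)/5)*(2*(-3)*7))*(2 - 15) = (((⅕)*(-23))*(-42))*(-13) = -23/5*(-42)*(-13) = (966/5)*(-13) = -12558/5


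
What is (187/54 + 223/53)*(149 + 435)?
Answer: 6410276/1431 ≈ 4479.6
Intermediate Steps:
(187/54 + 223/53)*(149 + 435) = (187*(1/54) + 223*(1/53))*584 = (187/54 + 223/53)*584 = (21953/2862)*584 = 6410276/1431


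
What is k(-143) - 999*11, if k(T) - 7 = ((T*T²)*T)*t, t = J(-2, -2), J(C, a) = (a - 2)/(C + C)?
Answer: 418150619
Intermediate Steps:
J(C, a) = (-2 + a)/(2*C) (J(C, a) = (-2 + a)/((2*C)) = (-2 + a)*(1/(2*C)) = (-2 + a)/(2*C))
t = 1 (t = (½)*(-2 - 2)/(-2) = (½)*(-½)*(-4) = 1)
k(T) = 7 + T⁴ (k(T) = 7 + ((T*T²)*T)*1 = 7 + (T³*T)*1 = 7 + T⁴*1 = 7 + T⁴)
k(-143) - 999*11 = (7 + (-143)⁴) - 999*11 = (7 + 418161601) - 10989 = 418161608 - 10989 = 418150619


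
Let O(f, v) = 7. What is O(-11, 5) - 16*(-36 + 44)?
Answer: -121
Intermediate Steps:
O(-11, 5) - 16*(-36 + 44) = 7 - 16*(-36 + 44) = 7 - 16*8 = 7 - 128 = -121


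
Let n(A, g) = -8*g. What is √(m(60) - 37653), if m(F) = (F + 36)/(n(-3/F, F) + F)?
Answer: I*√46125205/35 ≈ 194.04*I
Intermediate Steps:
m(F) = -(36 + F)/(7*F) (m(F) = (F + 36)/(-8*F + F) = (36 + F)/((-7*F)) = (36 + F)*(-1/(7*F)) = -(36 + F)/(7*F))
√(m(60) - 37653) = √((⅐)*(-36 - 1*60)/60 - 37653) = √((⅐)*(1/60)*(-36 - 60) - 37653) = √((⅐)*(1/60)*(-96) - 37653) = √(-8/35 - 37653) = √(-1317863/35) = I*√46125205/35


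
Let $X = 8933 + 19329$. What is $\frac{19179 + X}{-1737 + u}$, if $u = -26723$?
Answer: $- \frac{47441}{28460} \approx -1.6669$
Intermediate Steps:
$X = 28262$
$\frac{19179 + X}{-1737 + u} = \frac{19179 + 28262}{-1737 - 26723} = \frac{47441}{-28460} = 47441 \left(- \frac{1}{28460}\right) = - \frac{47441}{28460}$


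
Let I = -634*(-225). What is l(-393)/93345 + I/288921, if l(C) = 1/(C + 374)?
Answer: 84332443943/170805761385 ≈ 0.49373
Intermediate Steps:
I = 142650
l(C) = 1/(374 + C)
l(-393)/93345 + I/288921 = 1/((374 - 393)*93345) + 142650/288921 = (1/93345)/(-19) + 142650*(1/288921) = -1/19*1/93345 + 47550/96307 = -1/1773555 + 47550/96307 = 84332443943/170805761385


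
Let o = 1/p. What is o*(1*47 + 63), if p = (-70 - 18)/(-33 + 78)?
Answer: -225/4 ≈ -56.250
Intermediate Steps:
p = -88/45 ≈ -1.9556
o = -45/88 (o = 1/(-88/45) = -45/88 ≈ -0.51136)
o*(1*47 + 63) = -45*(1*47 + 63)/88 = -45*(47 + 63)/88 = -45/88*110 = -225/4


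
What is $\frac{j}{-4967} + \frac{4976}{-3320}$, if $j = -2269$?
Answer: $- \frac{2147839}{2061305} \approx -1.042$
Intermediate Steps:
$\frac{j}{-4967} + \frac{4976}{-3320} = - \frac{2269}{-4967} + \frac{4976}{-3320} = \left(-2269\right) \left(- \frac{1}{4967}\right) + 4976 \left(- \frac{1}{3320}\right) = \frac{2269}{4967} - \frac{622}{415} = - \frac{2147839}{2061305}$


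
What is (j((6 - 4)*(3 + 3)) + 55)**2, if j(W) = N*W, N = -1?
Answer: 1849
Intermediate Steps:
j(W) = -W
(j((6 - 4)*(3 + 3)) + 55)**2 = (-(6 - 4)*(3 + 3) + 55)**2 = (-2*6 + 55)**2 = (-1*12 + 55)**2 = (-12 + 55)**2 = 43**2 = 1849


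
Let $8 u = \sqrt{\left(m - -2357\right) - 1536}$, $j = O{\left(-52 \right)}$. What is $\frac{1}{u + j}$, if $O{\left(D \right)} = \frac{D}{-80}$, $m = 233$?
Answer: $- \frac{520}{12837} + \frac{100 \sqrt{1054}}{12837} \approx 0.2124$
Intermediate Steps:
$O{\left(D \right)} = - \frac{D}{80}$ ($O{\left(D \right)} = D \left(- \frac{1}{80}\right) = - \frac{D}{80}$)
$j = \frac{13}{20}$ ($j = \left(- \frac{1}{80}\right) \left(-52\right) = \frac{13}{20} \approx 0.65$)
$u = \frac{\sqrt{1054}}{8}$ ($u = \frac{\sqrt{\left(233 - -2357\right) - 1536}}{8} = \frac{\sqrt{\left(233 + 2357\right) - 1536}}{8} = \frac{\sqrt{2590 - 1536}}{8} = \frac{\sqrt{1054}}{8} \approx 4.0582$)
$\frac{1}{u + j} = \frac{1}{\frac{\sqrt{1054}}{8} + \frac{13}{20}} = \frac{1}{\frac{13}{20} + \frac{\sqrt{1054}}{8}}$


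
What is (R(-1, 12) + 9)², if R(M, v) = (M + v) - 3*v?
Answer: 256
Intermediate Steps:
R(M, v) = M - 2*v
(R(-1, 12) + 9)² = ((-1 - 2*12) + 9)² = ((-1 - 24) + 9)² = (-25 + 9)² = (-16)² = 256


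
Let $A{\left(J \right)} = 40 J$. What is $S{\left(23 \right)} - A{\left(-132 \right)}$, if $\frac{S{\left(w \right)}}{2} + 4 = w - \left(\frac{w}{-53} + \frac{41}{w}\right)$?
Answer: $\frac{6479354}{1219} \approx 5315.3$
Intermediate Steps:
$S{\left(w \right)} = -8 - \frac{82}{w} + \frac{108 w}{53}$ ($S{\left(w \right)} = -8 + 2 \left(w - \left(\frac{w}{-53} + \frac{41}{w}\right)\right) = -8 + 2 \left(w - \left(w \left(- \frac{1}{53}\right) + \frac{41}{w}\right)\right) = -8 + 2 \left(w - \left(- \frac{w}{53} + \frac{41}{w}\right)\right) = -8 + 2 \left(w - \left(\frac{41}{w} - \frac{w}{53}\right)\right) = -8 + 2 \left(w + \left(- \frac{41}{w} + \frac{w}{53}\right)\right) = -8 + 2 \left(- \frac{41}{w} + \frac{54 w}{53}\right) = -8 + \left(- \frac{82}{w} + \frac{108 w}{53}\right) = -8 - \frac{82}{w} + \frac{108 w}{53}$)
$S{\left(23 \right)} - A{\left(-132 \right)} = \left(-8 - \frac{82}{23} + \frac{108}{53} \cdot 23\right) - 40 \left(-132\right) = \left(-8 - \frac{82}{23} + \frac{2484}{53}\right) - -5280 = \left(-8 - \frac{82}{23} + \frac{2484}{53}\right) + 5280 = \frac{43034}{1219} + 5280 = \frac{6479354}{1219}$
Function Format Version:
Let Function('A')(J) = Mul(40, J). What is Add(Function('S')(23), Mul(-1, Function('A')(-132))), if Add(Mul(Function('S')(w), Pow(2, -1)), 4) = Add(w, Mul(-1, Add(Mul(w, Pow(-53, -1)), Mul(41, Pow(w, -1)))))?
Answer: Rational(6479354, 1219) ≈ 5315.3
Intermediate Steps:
Function('S')(w) = Add(-8, Mul(-82, Pow(w, -1)), Mul(Rational(108, 53), w)) (Function('S')(w) = Add(-8, Mul(2, Add(w, Mul(-1, Add(Mul(w, Pow(-53, -1)), Mul(41, Pow(w, -1))))))) = Add(-8, Mul(2, Add(w, Mul(-1, Add(Mul(w, Rational(-1, 53)), Mul(41, Pow(w, -1))))))) = Add(-8, Mul(2, Add(w, Mul(-1, Add(Mul(Rational(-1, 53), w), Mul(41, Pow(w, -1))))))) = Add(-8, Mul(2, Add(w, Mul(-1, Add(Mul(41, Pow(w, -1)), Mul(Rational(-1, 53), w)))))) = Add(-8, Mul(2, Add(w, Add(Mul(-41, Pow(w, -1)), Mul(Rational(1, 53), w))))) = Add(-8, Mul(2, Add(Mul(-41, Pow(w, -1)), Mul(Rational(54, 53), w)))) = Add(-8, Add(Mul(-82, Pow(w, -1)), Mul(Rational(108, 53), w))) = Add(-8, Mul(-82, Pow(w, -1)), Mul(Rational(108, 53), w)))
Add(Function('S')(23), Mul(-1, Function('A')(-132))) = Add(Add(-8, Mul(-82, Pow(23, -1)), Mul(Rational(108, 53), 23)), Mul(-1, Mul(40, -132))) = Add(Add(-8, Mul(-82, Rational(1, 23)), Rational(2484, 53)), Mul(-1, -5280)) = Add(Add(-8, Rational(-82, 23), Rational(2484, 53)), 5280) = Add(Rational(43034, 1219), 5280) = Rational(6479354, 1219)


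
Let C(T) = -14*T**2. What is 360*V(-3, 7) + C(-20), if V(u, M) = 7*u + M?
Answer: -10640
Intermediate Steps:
V(u, M) = M + 7*u
360*V(-3, 7) + C(-20) = 360*(7 + 7*(-3)) - 14*(-20)**2 = 360*(7 - 21) - 14*400 = 360*(-14) - 5600 = -5040 - 5600 = -10640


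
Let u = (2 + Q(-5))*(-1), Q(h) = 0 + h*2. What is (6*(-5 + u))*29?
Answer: 522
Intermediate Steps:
Q(h) = 2*h (Q(h) = 0 + 2*h = 2*h)
u = 8 (u = (2 + 2*(-5))*(-1) = (2 - 10)*(-1) = -8*(-1) = 8)
(6*(-5 + u))*29 = (6*(-5 + 8))*29 = (6*3)*29 = 18*29 = 522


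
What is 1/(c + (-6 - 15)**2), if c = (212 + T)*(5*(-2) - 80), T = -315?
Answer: 1/9711 ≈ 0.00010298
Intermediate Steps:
c = 9270 (c = (212 - 315)*(5*(-2) - 80) = -103*(-10 - 80) = -103*(-90) = 9270)
1/(c + (-6 - 15)**2) = 1/(9270 + (-6 - 15)**2) = 1/(9270 + (-21)**2) = 1/(9270 + 441) = 1/9711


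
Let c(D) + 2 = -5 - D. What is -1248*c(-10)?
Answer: -3744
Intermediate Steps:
c(D) = -7 - D (c(D) = -2 + (-5 - D) = -7 - D)
-1248*c(-10) = -1248*(-7 - 1*(-10)) = -1248*(-7 + 10) = -1248*3 = -3744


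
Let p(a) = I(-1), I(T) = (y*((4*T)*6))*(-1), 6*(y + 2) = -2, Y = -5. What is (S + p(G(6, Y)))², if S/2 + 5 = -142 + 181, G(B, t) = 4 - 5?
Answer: 144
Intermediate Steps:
y = -7/3 (y = -2 + (⅙)*(-2) = -2 - ⅓ = -7/3 ≈ -2.3333)
G(B, t) = -1
S = 68 (S = -10 + 2*(-142 + 181) = -10 + 2*39 = -10 + 78 = 68)
I(T) = 56*T (I(T) = -7*4*T*6/3*(-1) = -56*T*(-1) = 56*T)
p(a) = -56 (p(a) = 56*(-1) = -56)
(S + p(G(6, Y)))² = (68 - 56)² = 12² = 144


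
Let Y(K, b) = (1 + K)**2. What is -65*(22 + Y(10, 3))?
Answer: -9295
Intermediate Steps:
-65*(22 + Y(10, 3)) = -65*(22 + (1 + 10)**2) = -65*(22 + 11**2) = -65*(22 + 121) = -65*143 = -9295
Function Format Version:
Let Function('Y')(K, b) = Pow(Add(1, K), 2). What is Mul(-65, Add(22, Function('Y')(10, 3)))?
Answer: -9295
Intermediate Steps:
Mul(-65, Add(22, Function('Y')(10, 3))) = Mul(-65, Add(22, Pow(Add(1, 10), 2))) = Mul(-65, Add(22, Pow(11, 2))) = Mul(-65, Add(22, 121)) = Mul(-65, 143) = -9295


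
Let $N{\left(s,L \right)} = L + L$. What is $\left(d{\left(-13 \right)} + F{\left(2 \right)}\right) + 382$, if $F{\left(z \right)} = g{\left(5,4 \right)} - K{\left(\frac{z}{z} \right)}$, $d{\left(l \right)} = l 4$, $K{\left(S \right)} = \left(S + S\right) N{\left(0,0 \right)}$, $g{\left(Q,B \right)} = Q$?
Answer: $335$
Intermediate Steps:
$N{\left(s,L \right)} = 2 L$
$K{\left(S \right)} = 0$ ($K{\left(S \right)} = \left(S + S\right) 2 \cdot 0 = 2 S 0 = 0$)
$d{\left(l \right)} = 4 l$
$F{\left(z \right)} = 5$ ($F{\left(z \right)} = 5 - 0 = 5 + 0 = 5$)
$\left(d{\left(-13 \right)} + F{\left(2 \right)}\right) + 382 = \left(4 \left(-13\right) + 5\right) + 382 = \left(-52 + 5\right) + 382 = -47 + 382 = 335$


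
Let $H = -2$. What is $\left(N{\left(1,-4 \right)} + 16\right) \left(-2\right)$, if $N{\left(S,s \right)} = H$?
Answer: $-28$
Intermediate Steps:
$N{\left(S,s \right)} = -2$
$\left(N{\left(1,-4 \right)} + 16\right) \left(-2\right) = \left(-2 + 16\right) \left(-2\right) = 14 \left(-2\right) = -28$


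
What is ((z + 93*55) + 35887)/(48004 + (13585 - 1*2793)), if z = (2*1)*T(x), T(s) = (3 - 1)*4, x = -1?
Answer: 20509/29398 ≈ 0.69763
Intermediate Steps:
T(s) = 8 (T(s) = 2*4 = 8)
z = 16 (z = (2*1)*8 = 2*8 = 16)
((z + 93*55) + 35887)/(48004 + (13585 - 1*2793)) = ((16 + 93*55) + 35887)/(48004 + (13585 - 1*2793)) = ((16 + 5115) + 35887)/(48004 + (13585 - 2793)) = (5131 + 35887)/(48004 + 10792) = 41018/58796 = 41018*(1/58796) = 20509/29398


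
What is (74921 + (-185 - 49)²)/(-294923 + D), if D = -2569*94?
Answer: -129677/536409 ≈ -0.24175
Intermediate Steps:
D = -241486
(74921 + (-185 - 49)²)/(-294923 + D) = (74921 + (-185 - 49)²)/(-294923 - 241486) = (74921 + (-234)²)/(-536409) = (74921 + 54756)*(-1/536409) = 129677*(-1/536409) = -129677/536409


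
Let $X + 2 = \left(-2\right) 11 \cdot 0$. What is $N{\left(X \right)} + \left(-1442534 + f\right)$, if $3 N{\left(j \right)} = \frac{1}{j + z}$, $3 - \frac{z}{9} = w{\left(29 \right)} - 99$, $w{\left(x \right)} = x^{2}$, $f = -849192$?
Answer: $- \frac{45740559235}{19959} \approx -2.2917 \cdot 10^{6}$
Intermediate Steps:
$X = -2$ ($X = -2 + \left(-2\right) 11 \cdot 0 = -2 - 0 = -2 + 0 = -2$)
$z = -6651$ ($z = 27 - 9 \left(29^{2} - 99\right) = 27 - 9 \left(841 - 99\right) = 27 - 6678 = -6651$)
$N{\left(j \right)} = \frac{1}{3 \left(-6651 + j\right)}$ ($N{\left(j \right)} = \frac{1}{3 \left(j - 6651\right)} = \frac{1}{3 \left(-6651 + j\right)}$)
$N{\left(X \right)} + \left(-1442534 + f\right) = \frac{1}{3 \left(-6651 - 2\right)} - 2291726 = \frac{1}{3 \left(-6653\right)} - 2291726 = \frac{1}{3} \left(- \frac{1}{6653}\right) - 2291726 = - \frac{1}{19959} - 2291726 = - \frac{45740559235}{19959}$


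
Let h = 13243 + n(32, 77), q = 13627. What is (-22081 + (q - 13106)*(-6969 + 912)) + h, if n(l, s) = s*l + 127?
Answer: -3161944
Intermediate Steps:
n(l, s) = 127 + l*s (n(l, s) = l*s + 127 = 127 + l*s)
h = 15834 (h = 13243 + (127 + 32*77) = 13243 + (127 + 2464) = 13243 + 2591 = 15834)
(-22081 + (q - 13106)*(-6969 + 912)) + h = (-22081 + (13627 - 13106)*(-6969 + 912)) + 15834 = (-22081 + 521*(-6057)) + 15834 = (-22081 - 3155697) + 15834 = -3177778 + 15834 = -3161944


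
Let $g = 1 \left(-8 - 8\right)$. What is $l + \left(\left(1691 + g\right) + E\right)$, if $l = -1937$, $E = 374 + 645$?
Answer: $757$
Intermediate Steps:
$g = -16$ ($g = 1 \left(-16\right) = -16$)
$E = 1019$
$l + \left(\left(1691 + g\right) + E\right) = -1937 + \left(\left(1691 - 16\right) + 1019\right) = -1937 + \left(1675 + 1019\right) = -1937 + 2694 = 757$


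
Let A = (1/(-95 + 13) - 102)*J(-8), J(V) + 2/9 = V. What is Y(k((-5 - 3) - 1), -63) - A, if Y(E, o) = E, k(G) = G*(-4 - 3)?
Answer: -286258/369 ≈ -775.77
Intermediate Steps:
k(G) = -7*G (k(G) = G*(-7) = -7*G)
J(V) = -2/9 + V
A = 309505/369 (A = (1/(-95 + 13) - 102)*(-2/9 - 8) = (1/(-82) - 102)*(-74/9) = (-1/82 - 102)*(-74/9) = -8365/82*(-74/9) = 309505/369 ≈ 838.77)
Y(k((-5 - 3) - 1), -63) - A = -7*((-5 - 3) - 1) - 1*309505/369 = -7*(-8 - 1) - 309505/369 = -7*(-9) - 309505/369 = 63 - 309505/369 = -286258/369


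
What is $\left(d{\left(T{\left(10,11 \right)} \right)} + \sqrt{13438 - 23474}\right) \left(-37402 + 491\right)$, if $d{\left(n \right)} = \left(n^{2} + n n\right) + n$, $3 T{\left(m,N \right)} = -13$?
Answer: $- \frac{11036389}{9} - 73822 i \sqrt{2509} \approx -1.2263 \cdot 10^{6} - 3.6977 \cdot 10^{6} i$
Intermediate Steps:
$T{\left(m,N \right)} = - \frac{13}{3}$ ($T{\left(m,N \right)} = \frac{1}{3} \left(-13\right) = - \frac{13}{3}$)
$d{\left(n \right)} = n + 2 n^{2}$ ($d{\left(n \right)} = \left(n^{2} + n^{2}\right) + n = 2 n^{2} + n = n + 2 n^{2}$)
$\left(d{\left(T{\left(10,11 \right)} \right)} + \sqrt{13438 - 23474}\right) \left(-37402 + 491\right) = \left(- \frac{13 \left(1 + 2 \left(- \frac{13}{3}\right)\right)}{3} + \sqrt{13438 - 23474}\right) \left(-37402 + 491\right) = \left(- \frac{13 \left(1 - \frac{26}{3}\right)}{3} + \sqrt{-10036}\right) \left(-36911\right) = \left(\left(- \frac{13}{3}\right) \left(- \frac{23}{3}\right) + 2 i \sqrt{2509}\right) \left(-36911\right) = \left(\frac{299}{9} + 2 i \sqrt{2509}\right) \left(-36911\right) = - \frac{11036389}{9} - 73822 i \sqrt{2509}$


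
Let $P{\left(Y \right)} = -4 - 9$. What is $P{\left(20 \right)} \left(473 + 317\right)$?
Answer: $-10270$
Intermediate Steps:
$P{\left(Y \right)} = -13$ ($P{\left(Y \right)} = -4 - 9 = -13$)
$P{\left(20 \right)} \left(473 + 317\right) = - 13 \left(473 + 317\right) = \left(-13\right) 790 = -10270$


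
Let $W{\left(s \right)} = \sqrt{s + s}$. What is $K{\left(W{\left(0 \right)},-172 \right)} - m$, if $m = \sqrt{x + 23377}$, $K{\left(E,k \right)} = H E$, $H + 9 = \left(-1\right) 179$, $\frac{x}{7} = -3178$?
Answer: $- \sqrt{1131} \approx -33.63$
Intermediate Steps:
$W{\left(s \right)} = \sqrt{2} \sqrt{s}$ ($W{\left(s \right)} = \sqrt{2 s} = \sqrt{2} \sqrt{s}$)
$x = -22246$ ($x = 7 \left(-3178\right) = -22246$)
$H = -188$ ($H = -9 - 179 = -188$)
$K{\left(E,k \right)} = - 188 E$
$m = \sqrt{1131}$ ($m = \sqrt{-22246 + 23377} = \sqrt{1131} \approx 33.63$)
$K{\left(W{\left(0 \right)},-172 \right)} - m = - 188 \sqrt{2} \sqrt{0} - \sqrt{1131} = - 188 \sqrt{2} \cdot 0 - \sqrt{1131} = \left(-188\right) 0 - \sqrt{1131} = 0 - \sqrt{1131} = - \sqrt{1131}$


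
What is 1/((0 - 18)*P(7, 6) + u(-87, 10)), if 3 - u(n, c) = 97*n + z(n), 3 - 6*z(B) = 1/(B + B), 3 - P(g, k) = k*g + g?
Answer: 1044/9677357 ≈ 0.00010788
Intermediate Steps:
P(g, k) = 3 - g - g*k (P(g, k) = 3 - (k*g + g) = 3 - (g*k + g) = 3 - (g + g*k) = 3 + (-g - g*k) = 3 - g - g*k)
z(B) = ½ - 1/(12*B) (z(B) = ½ - 1/(6*(B + B)) = ½ - 1/(2*B)/6 = ½ - 1/(12*B))
u(n, c) = 3 - 97*n - (-1 + 6*n)/(12*n) (u(n, c) = 3 - (97*n + (-1 + 6*n)/(12*n)) = 3 + (-97*n - (-1 + 6*n)/(12*n)) = 3 - 97*n - (-1 + 6*n)/(12*n))
1/((0 - 18)*P(7, 6) + u(-87, 10)) = 1/((0 - 18)*(3 - 1*7 - 1*7*6) + (5/2 - 97*(-87) + (1/12)/(-87))) = 1/(-18*(3 - 7 - 42) + (5/2 + 8439 + (1/12)*(-1/87))) = 1/(-18*(-46) + (5/2 + 8439 - 1/1044)) = 1/(828 + 8812925/1044) = 1/(9677357/1044) = 1044/9677357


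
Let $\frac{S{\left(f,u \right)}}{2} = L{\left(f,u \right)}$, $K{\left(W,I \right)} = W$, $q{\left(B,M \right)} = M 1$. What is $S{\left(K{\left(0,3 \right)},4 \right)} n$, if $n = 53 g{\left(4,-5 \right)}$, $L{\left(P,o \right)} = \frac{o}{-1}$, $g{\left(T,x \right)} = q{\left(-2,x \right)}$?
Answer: $2120$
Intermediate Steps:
$q{\left(B,M \right)} = M$
$g{\left(T,x \right)} = x$
$L{\left(P,o \right)} = - o$ ($L{\left(P,o \right)} = o \left(-1\right) = - o$)
$S{\left(f,u \right)} = - 2 u$ ($S{\left(f,u \right)} = 2 \left(- u\right) = - 2 u$)
$n = -265$ ($n = 53 \left(-5\right) = -265$)
$S{\left(K{\left(0,3 \right)},4 \right)} n = \left(-2\right) 4 \left(-265\right) = \left(-8\right) \left(-265\right) = 2120$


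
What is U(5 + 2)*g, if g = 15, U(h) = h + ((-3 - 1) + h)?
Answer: 150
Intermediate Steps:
U(h) = -4 + 2*h (U(h) = h + (-4 + h) = -4 + 2*h)
U(5 + 2)*g = (-4 + 2*(5 + 2))*15 = (-4 + 2*7)*15 = (-4 + 14)*15 = 10*15 = 150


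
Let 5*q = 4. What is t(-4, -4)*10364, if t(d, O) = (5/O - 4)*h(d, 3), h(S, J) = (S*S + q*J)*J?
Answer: -15017436/5 ≈ -3.0035e+6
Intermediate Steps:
q = ⅘ (q = (⅕)*4 = ⅘ ≈ 0.80000)
h(S, J) = J*(S² + 4*J/5) (h(S, J) = (S*S + 4*J/5)*J = (S² + 4*J/5)*J = J*(S² + 4*J/5))
t(d, O) = (-4 + 5/O)*(36/5 + 3*d²) (t(d, O) = (5/O - 4)*((⅕)*3*(4*3 + 5*d²)) = (-4 + 5/O)*((⅕)*3*(12 + 5*d²)) = (-4 + 5/O)*(36/5 + 3*d²))
t(-4, -4)*10364 = -⅗*(-5 + 4*(-4))*(12 + 5*(-4)²)/(-4)*10364 = -⅗*(-¼)*(-5 - 16)*(12 + 5*16)*10364 = -⅗*(-¼)*(-21)*(12 + 80)*10364 = -⅗*(-¼)*(-21)*92*10364 = -1449/5*10364 = -15017436/5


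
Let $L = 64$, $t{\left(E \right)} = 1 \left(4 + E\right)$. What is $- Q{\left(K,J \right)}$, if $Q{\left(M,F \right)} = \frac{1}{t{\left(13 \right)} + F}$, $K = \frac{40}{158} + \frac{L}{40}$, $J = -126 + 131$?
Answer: $- \frac{1}{22} \approx -0.045455$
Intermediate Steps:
$J = 5$
$t{\left(E \right)} = 4 + E$
$K = \frac{732}{395}$ ($K = \frac{40}{158} + \frac{64}{40} = 40 \cdot \frac{1}{158} + 64 \cdot \frac{1}{40} = \frac{20}{79} + \frac{8}{5} = \frac{732}{395} \approx 1.8532$)
$Q{\left(M,F \right)} = \frac{1}{17 + F}$ ($Q{\left(M,F \right)} = \frac{1}{\left(4 + 13\right) + F} = \frac{1}{17 + F}$)
$- Q{\left(K,J \right)} = - \frac{1}{17 + 5} = - \frac{1}{22}$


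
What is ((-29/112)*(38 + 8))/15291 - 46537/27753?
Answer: -13289319401/7921594296 ≈ -1.6776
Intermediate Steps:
((-29/112)*(38 + 8))/15291 - 46537/27753 = (-29*1/112*46)*(1/15291) - 46537*1/27753 = -29/112*46*(1/15291) - 46537/27753 = -667/56*1/15291 - 46537/27753 = -667/856296 - 46537/27753 = -13289319401/7921594296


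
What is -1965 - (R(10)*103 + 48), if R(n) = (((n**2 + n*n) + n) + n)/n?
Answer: -4279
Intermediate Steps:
R(n) = (2*n + 2*n**2)/n (R(n) = (((n**2 + n**2) + n) + n)/n = ((2*n**2 + n) + n)/n = ((n + 2*n**2) + n)/n = (2*n + 2*n**2)/n)
-1965 - (R(10)*103 + 48) = -1965 - ((2 + 2*10)*103 + 48) = -1965 - ((2 + 20)*103 + 48) = -1965 - (22*103 + 48) = -1965 - (2266 + 48) = -1965 - 1*2314 = -1965 - 2314 = -4279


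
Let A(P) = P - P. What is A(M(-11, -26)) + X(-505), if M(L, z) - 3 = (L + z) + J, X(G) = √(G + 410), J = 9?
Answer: I*√95 ≈ 9.7468*I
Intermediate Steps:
X(G) = √(410 + G)
M(L, z) = 12 + L + z (M(L, z) = 3 + ((L + z) + 9) = 3 + (9 + L + z) = 12 + L + z)
A(P) = 0
A(M(-11, -26)) + X(-505) = 0 + √(410 - 505) = 0 + √(-95) = 0 + I*√95 = I*√95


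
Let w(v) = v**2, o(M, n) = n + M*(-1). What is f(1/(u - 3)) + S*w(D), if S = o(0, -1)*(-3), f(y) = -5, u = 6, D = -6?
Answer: 103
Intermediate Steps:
o(M, n) = n - M
S = 3 (S = (-1 - 1*0)*(-3) = (-1 + 0)*(-3) = -1*(-3) = 3)
f(1/(u - 3)) + S*w(D) = -5 + 3*(-6)**2 = -5 + 3*36 = -5 + 108 = 103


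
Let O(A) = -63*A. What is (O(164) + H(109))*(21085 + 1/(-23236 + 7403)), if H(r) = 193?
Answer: -3384791633756/15833 ≈ -2.1378e+8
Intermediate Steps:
(O(164) + H(109))*(21085 + 1/(-23236 + 7403)) = (-63*164 + 193)*(21085 + 1/(-23236 + 7403)) = (-10332 + 193)*(21085 + 1/(-15833)) = -10139*(21085 - 1/15833) = -10139*333838804/15833 = -3384791633756/15833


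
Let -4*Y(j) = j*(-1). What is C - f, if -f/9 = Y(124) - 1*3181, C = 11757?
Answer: -16593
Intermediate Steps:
Y(j) = j/4 (Y(j) = -j*(-1)/4 = -(-1)*j/4 = j/4)
f = 28350 (f = -9*((1/4)*124 - 1*3181) = -9*(31 - 3181) = -9*(-3150) = 28350)
C - f = 11757 - 1*28350 = 11757 - 28350 = -16593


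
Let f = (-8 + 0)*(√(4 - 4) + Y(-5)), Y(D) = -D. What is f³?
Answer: -64000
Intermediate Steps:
f = -40 (f = (-8 + 0)*(√(4 - 4) - 1*(-5)) = -8*(√0 + 5) = -8*(0 + 5) = -8*5 = -40)
f³ = (-40)³ = -64000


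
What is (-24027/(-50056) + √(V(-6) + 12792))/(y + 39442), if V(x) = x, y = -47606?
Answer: -24027/408657184 - √12786/8164 ≈ -0.013909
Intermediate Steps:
(-24027/(-50056) + √(V(-6) + 12792))/(y + 39442) = (-24027/(-50056) + √(-6 + 12792))/(-47606 + 39442) = (-24027*(-1/50056) + √12786)/(-8164) = (24027/50056 + √12786)*(-1/8164) = -24027/408657184 - √12786/8164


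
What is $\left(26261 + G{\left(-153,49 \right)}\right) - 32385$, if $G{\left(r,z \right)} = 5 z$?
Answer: $-5879$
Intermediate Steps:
$\left(26261 + G{\left(-153,49 \right)}\right) - 32385 = \left(26261 + 5 \cdot 49\right) - 32385 = \left(26261 + 245\right) - 32385 = 26506 - 32385 = -5879$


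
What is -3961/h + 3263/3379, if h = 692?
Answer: -11126223/2338268 ≈ -4.7583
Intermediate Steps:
-3961/h + 3263/3379 = -3961/692 + 3263/3379 = -11126223/2338268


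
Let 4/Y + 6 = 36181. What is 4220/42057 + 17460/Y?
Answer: 6640963275095/42057 ≈ 1.5790e+8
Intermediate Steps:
Y = 4/36175 (Y = 4/(-6 + 36181) = 4/36175 ≈ 0.00011057)
4220/42057 + 17460/Y = 4220/42057 + 17460/(4/36175) = 4220*(1/42057) + 17460*(36175/4) = 4220/42057 + 157903875 = 6640963275095/42057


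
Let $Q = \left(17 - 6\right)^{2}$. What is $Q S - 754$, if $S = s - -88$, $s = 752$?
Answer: $100886$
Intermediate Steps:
$S = 840$ ($S = 752 - -88 = 752 + 88 = 840$)
$Q = 121$ ($Q = 11^{2} = 121$)
$Q S - 754 = 121 \cdot 840 - 754 = 101640 - 754 = 100886$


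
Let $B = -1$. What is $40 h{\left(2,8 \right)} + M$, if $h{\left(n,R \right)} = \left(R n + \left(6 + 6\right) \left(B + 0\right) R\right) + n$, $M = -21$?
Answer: $-3141$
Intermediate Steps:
$h{\left(n,R \right)} = n - 12 R + R n$ ($h{\left(n,R \right)} = \left(R n + \left(6 + 6\right) \left(-1 + 0\right) R\right) + n = \left(R n + 12 \left(-1\right) R\right) + n = \left(R n - 12 R\right) + n = \left(- 12 R + R n\right) + n = n - 12 R + R n$)
$40 h{\left(2,8 \right)} + M = 40 \left(2 - 96 + 8 \cdot 2\right) - 21 = 40 \left(2 - 96 + 16\right) - 21 = 40 \left(-78\right) - 21 = -3120 - 21 = -3141$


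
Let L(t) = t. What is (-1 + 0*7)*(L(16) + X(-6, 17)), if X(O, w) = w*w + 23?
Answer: -328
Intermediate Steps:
X(O, w) = 23 + w**2 (X(O, w) = w**2 + 23 = 23 + w**2)
(-1 + 0*7)*(L(16) + X(-6, 17)) = (-1 + 0*7)*(16 + (23 + 17**2)) = (-1 + 0)*(16 + (23 + 289)) = -(16 + 312) = -1*328 = -328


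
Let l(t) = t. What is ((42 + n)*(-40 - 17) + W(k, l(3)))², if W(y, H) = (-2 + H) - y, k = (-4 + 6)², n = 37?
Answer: 20304036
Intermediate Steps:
k = 4 (k = 2² = 4)
W(y, H) = -2 + H - y
((42 + n)*(-40 - 17) + W(k, l(3)))² = ((42 + 37)*(-40 - 17) + (-2 + 3 - 1*4))² = (79*(-57) + (-2 + 3 - 4))² = (-4503 - 3)² = (-4506)² = 20304036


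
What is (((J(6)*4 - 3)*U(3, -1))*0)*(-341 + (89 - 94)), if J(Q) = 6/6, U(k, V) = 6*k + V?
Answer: 0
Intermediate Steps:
U(k, V) = V + 6*k
J(Q) = 1 (J(Q) = 6*(1/6) = 1)
(((J(6)*4 - 3)*U(3, -1))*0)*(-341 + (89 - 94)) = (((1*4 - 3)*(-1 + 6*3))*0)*(-341 + (89 - 94)) = (((4 - 3)*(-1 + 18))*0)*(-341 - 5) = ((1*17)*0)*(-346) = (17*0)*(-346) = 0*(-346) = 0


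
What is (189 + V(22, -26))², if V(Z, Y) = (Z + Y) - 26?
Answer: 25281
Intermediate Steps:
V(Z, Y) = -26 + Y + Z (V(Z, Y) = (Y + Z) - 26 = -26 + Y + Z)
(189 + V(22, -26))² = (189 + (-26 - 26 + 22))² = (189 - 30)² = 159² = 25281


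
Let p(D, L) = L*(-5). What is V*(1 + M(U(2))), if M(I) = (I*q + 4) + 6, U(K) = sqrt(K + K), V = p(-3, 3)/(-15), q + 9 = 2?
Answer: -3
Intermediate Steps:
p(D, L) = -5*L
q = -7 (q = -9 + 2 = -7)
V = 1 (V = -5*3/(-15) = -15*(-1/15) = 1)
U(K) = sqrt(2)*sqrt(K) (U(K) = sqrt(2*K) = sqrt(2)*sqrt(K))
M(I) = 10 - 7*I (M(I) = (I*(-7) + 4) + 6 = (-7*I + 4) + 6 = (4 - 7*I) + 6 = 10 - 7*I)
V*(1 + M(U(2))) = 1*(1 + (10 - 7*sqrt(2)*sqrt(2))) = 1*(1 + (10 - 7*2)) = 1*(1 + (10 - 14)) = 1*(1 - 4) = 1*(-3) = -3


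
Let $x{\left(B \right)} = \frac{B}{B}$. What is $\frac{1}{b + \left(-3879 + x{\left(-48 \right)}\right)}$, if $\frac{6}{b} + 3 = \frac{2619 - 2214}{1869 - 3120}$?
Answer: $- \frac{77}{298745} \approx -0.00025774$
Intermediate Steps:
$x{\left(B \right)} = 1$
$b = - \frac{139}{77}$ ($b = \frac{6}{-3 + \frac{2619 - 2214}{1869 - 3120}} = \frac{6}{-3 + \frac{405}{-1251}} = \frac{6}{-3 + 405 \left(- \frac{1}{1251}\right)} = \frac{6}{-3 - \frac{45}{139}} = \frac{6}{- \frac{462}{139}} = 6 \left(- \frac{139}{462}\right) = - \frac{139}{77} \approx -1.8052$)
$\frac{1}{b + \left(-3879 + x{\left(-48 \right)}\right)} = \frac{1}{- \frac{139}{77} + \left(-3879 + 1\right)} = \frac{1}{- \frac{139}{77} - 3878} = \frac{1}{- \frac{298745}{77}} = - \frac{77}{298745}$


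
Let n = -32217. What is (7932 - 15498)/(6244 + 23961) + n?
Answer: -973122051/30205 ≈ -32217.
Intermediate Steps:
(7932 - 15498)/(6244 + 23961) + n = (7932 - 15498)/(6244 + 23961) - 32217 = -7566/30205 - 32217 = -973122051/30205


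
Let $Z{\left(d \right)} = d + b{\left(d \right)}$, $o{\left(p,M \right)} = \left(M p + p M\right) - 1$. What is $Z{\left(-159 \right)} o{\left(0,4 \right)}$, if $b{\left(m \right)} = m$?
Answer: $318$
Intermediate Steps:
$o{\left(p,M \right)} = -1 + 2 M p$ ($o{\left(p,M \right)} = \left(M p + M p\right) - 1 = 2 M p - 1 = -1 + 2 M p$)
$Z{\left(d \right)} = 2 d$ ($Z{\left(d \right)} = d + d = 2 d$)
$Z{\left(-159 \right)} o{\left(0,4 \right)} = 2 \left(-159\right) \left(-1 + 2 \cdot 4 \cdot 0\right) = - 318 \left(-1 + 0\right) = \left(-318\right) \left(-1\right) = 318$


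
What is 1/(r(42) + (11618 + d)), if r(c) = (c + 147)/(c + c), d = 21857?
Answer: 4/133909 ≈ 2.9871e-5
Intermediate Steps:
r(c) = (147 + c)/(2*c) (r(c) = (147 + c)/((2*c)) = (147 + c)*(1/(2*c)) = (147 + c)/(2*c))
1/(r(42) + (11618 + d)) = 1/((½)*(147 + 42)/42 + (11618 + 21857)) = 1/((½)*(1/42)*189 + 33475) = 1/(9/4 + 33475) = 1/(133909/4) = 4/133909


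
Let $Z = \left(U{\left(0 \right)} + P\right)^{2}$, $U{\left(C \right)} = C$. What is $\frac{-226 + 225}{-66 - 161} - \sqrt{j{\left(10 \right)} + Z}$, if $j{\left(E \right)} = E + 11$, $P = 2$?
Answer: $- \frac{1134}{227} \approx -4.9956$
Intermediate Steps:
$j{\left(E \right)} = 11 + E$
$Z = 4$ ($Z = \left(0 + 2\right)^{2} = 2^{2} = 4$)
$\frac{-226 + 225}{-66 - 161} - \sqrt{j{\left(10 \right)} + Z} = \frac{-226 + 225}{-66 - 161} - \sqrt{\left(11 + 10\right) + 4} = - \frac{1}{-227} - \sqrt{21 + 4} = \left(-1\right) \left(- \frac{1}{227}\right) - \sqrt{25} = \frac{1}{227} - 5 = - \frac{1134}{227}$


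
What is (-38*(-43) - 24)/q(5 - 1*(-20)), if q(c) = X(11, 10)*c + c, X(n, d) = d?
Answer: 322/55 ≈ 5.8545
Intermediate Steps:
q(c) = 11*c (q(c) = 10*c + c = 11*c)
(-38*(-43) - 24)/q(5 - 1*(-20)) = (-38*(-43) - 24)/((11*(5 - 1*(-20)))) = (1634 - 24)/((11*(5 + 20))) = 1610/((11*25)) = 1610/275 = 1610*(1/275) = 322/55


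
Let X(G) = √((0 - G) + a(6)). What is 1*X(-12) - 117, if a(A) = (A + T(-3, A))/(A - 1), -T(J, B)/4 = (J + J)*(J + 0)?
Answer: -117 + I*√30/5 ≈ -117.0 + 1.0954*I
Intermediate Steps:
T(J, B) = -8*J² (T(J, B) = -4*(J + J)*(J + 0) = -4*2*J*J = -8*J²)
a(A) = (-72 + A)/(-1 + A) (a(A) = (A - 8*(-3)²)/(A - 1) = (A - 8*9)/(-1 + A) = (A - 72)/(-1 + A) = (-72 + A)/(-1 + A))
X(G) = √(-66/5 - G) (X(G) = √((0 - G) + (-72 + 6)/(-1 + 6)) = √(-G - 66/5) = √(-66/5 - G))
1*X(-12) - 117 = 1*(√(-330 - 25*(-12))/5) - 117 = 1*(√(-330 + 300)/5) - 117 = 1*(√(-30)/5) - 117 = 1*((I*√30)/5) - 117 = 1*(I*√30/5) - 117 = I*√30/5 - 117 = -117 + I*√30/5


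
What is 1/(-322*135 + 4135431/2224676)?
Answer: -2224676/96702530289 ≈ -2.3005e-5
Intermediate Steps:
1/(-322*135 + 4135431/2224676) = 1/(-43470 + 4135431*(1/2224676)) = 1/(-43470 + 4135431/2224676) = 1/(-96702530289/2224676) = -2224676/96702530289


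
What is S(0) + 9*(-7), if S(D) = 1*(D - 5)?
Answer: -68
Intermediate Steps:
S(D) = -5 + D (S(D) = 1*(-5 + D) = -5 + D)
S(0) + 9*(-7) = (-5 + 0) + 9*(-7) = -5 - 63 = -68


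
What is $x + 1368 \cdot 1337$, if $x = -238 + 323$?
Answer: $1829101$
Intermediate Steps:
$x = 85$
$x + 1368 \cdot 1337 = 85 + 1368 \cdot 1337 = 85 + 1829016 = 1829101$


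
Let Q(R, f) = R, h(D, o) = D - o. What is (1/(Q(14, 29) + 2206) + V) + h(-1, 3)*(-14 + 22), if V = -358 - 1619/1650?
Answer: -15912917/40700 ≈ -390.98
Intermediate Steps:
V = -592319/1650 (V = -358 - 1619*1/1650 = -358 - 1619/1650 = -592319/1650 ≈ -358.98)
(1/(Q(14, 29) + 2206) + V) + h(-1, 3)*(-14 + 22) = (1/(14 + 2206) - 592319/1650) + (-1 - 1*3)*(-14 + 22) = (1/2220 - 592319/1650) + (-1 - 3)*8 = (1/2220 - 592319/1650) - 4*8 = -14610517/40700 - 32 = -15912917/40700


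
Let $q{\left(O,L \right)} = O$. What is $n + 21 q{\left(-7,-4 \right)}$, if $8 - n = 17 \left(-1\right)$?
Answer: $-122$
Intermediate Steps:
$n = 25$ ($n = 8 - 17 \left(-1\right) = 8 - -17 = 8 + 17 = 25$)
$n + 21 q{\left(-7,-4 \right)} = 25 + 21 \left(-7\right) = 25 - 147 = -122$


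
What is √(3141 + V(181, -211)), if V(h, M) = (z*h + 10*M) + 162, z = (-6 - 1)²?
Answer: 3*√1118 ≈ 100.31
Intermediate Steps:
z = 49 (z = (-7)² = 49)
V(h, M) = 162 + 10*M + 49*h (V(h, M) = (49*h + 10*M) + 162 = (10*M + 49*h) + 162 = 162 + 10*M + 49*h)
√(3141 + V(181, -211)) = √(3141 + (162 + 10*(-211) + 49*181)) = √(3141 + (162 - 2110 + 8869)) = √(3141 + 6921) = √10062 = 3*√1118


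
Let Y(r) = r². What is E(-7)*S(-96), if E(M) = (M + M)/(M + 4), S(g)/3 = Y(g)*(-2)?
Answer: -258048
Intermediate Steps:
S(g) = -6*g² (S(g) = 3*(g²*(-2)) = 3*(-2*g²) = -6*g²)
E(M) = 2*M/(4 + M) (E(M) = (2*M)/(4 + M) = 2*M/(4 + M))
E(-7)*S(-96) = (2*(-7)/(4 - 7))*(-6*(-96)²) = (2*(-7)/(-3))*(-6*9216) = (2*(-7)*(-⅓))*(-55296) = (14/3)*(-55296) = -258048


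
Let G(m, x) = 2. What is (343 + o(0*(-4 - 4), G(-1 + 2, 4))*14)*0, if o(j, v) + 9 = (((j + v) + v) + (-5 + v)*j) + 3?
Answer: 0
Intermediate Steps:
o(j, v) = -6 + j + 2*v + j*(-5 + v) (o(j, v) = -9 + ((((j + v) + v) + (-5 + v)*j) + 3) = -9 + (((j + 2*v) + j*(-5 + v)) + 3) = -9 + ((j + 2*v + j*(-5 + v)) + 3) = -9 + (3 + j + 2*v + j*(-5 + v)) = -6 + j + 2*v + j*(-5 + v))
(343 + o(0*(-4 - 4), G(-1 + 2, 4))*14)*0 = (343 + (-6 - 0*(-4 - 4) + 2*2 + (0*(-4 - 4))*2)*14)*0 = (343 + (-6 - 0*(-8) + 4 + (0*(-8))*2)*14)*0 = (343 + (-6 - 4*0 + 4 + 0*2)*14)*0 = (343 + (-6 + 0 + 4 + 0)*14)*0 = (343 - 2*14)*0 = (343 - 28)*0 = 315*0 = 0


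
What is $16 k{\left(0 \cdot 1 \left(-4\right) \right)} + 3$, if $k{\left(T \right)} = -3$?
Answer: $-45$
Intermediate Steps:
$16 k{\left(0 \cdot 1 \left(-4\right) \right)} + 3 = 16 \left(-3\right) + 3 = -48 + 3 = -45$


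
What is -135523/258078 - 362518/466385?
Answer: -156763814759/120363708030 ≈ -1.3024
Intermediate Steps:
-135523/258078 - 362518/466385 = -156763814759/120363708030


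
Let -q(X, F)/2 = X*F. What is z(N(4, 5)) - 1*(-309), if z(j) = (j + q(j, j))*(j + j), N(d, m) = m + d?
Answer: -2445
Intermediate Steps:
q(X, F) = -2*F*X (q(X, F) = -2*X*F = -2*F*X)
N(d, m) = d + m
z(j) = 2*j*(j - 2*j²) (z(j) = (j - 2*j*j)*(j + j) = (j - 2*j²)*(2*j) = 2*j*(j - 2*j²))
z(N(4, 5)) - 1*(-309) = (4 + 5)²*(2 - 4*(4 + 5)) - 1*(-309) = 9²*(2 - 4*9) + 309 = 81*(2 - 36) + 309 = 81*(-34) + 309 = -2754 + 309 = -2445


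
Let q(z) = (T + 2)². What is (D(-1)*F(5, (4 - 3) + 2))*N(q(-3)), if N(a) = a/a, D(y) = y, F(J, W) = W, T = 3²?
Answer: -3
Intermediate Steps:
T = 9
q(z) = 121 (q(z) = (9 + 2)² = 11² = 121)
N(a) = 1
(D(-1)*F(5, (4 - 3) + 2))*N(q(-3)) = -((4 - 3) + 2)*1 = -(1 + 2)*1 = -1*3*1 = -3*1 = -3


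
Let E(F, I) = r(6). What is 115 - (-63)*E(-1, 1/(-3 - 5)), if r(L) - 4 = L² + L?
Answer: 3013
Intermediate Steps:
r(L) = 4 + L + L² (r(L) = 4 + (L² + L) = 4 + (L + L²) = 4 + L + L²)
E(F, I) = 46 (E(F, I) = 4 + 6 + 6² = 4 + 6 + 36 = 46)
115 - (-63)*E(-1, 1/(-3 - 5)) = 115 - (-63)*46 = 115 - 1*(-2898) = 115 + 2898 = 3013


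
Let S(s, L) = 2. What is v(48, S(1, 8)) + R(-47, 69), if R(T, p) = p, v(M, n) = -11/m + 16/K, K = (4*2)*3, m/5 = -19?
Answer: 19888/285 ≈ 69.782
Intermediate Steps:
m = -95 (m = 5*(-19) = -95)
K = 24 (K = 8*3 = 24)
v(M, n) = 223/285 (v(M, n) = -11/(-95) + 16/24 = -11*(-1/95) + 16*(1/24) = 11/95 + ⅔ = 223/285)
v(48, S(1, 8)) + R(-47, 69) = 223/285 + 69 = 19888/285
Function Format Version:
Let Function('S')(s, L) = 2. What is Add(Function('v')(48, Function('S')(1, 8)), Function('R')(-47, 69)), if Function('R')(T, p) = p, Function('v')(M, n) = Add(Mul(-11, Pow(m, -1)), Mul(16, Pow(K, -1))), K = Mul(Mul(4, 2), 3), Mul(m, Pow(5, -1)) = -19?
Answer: Rational(19888, 285) ≈ 69.782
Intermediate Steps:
m = -95 (m = Mul(5, -19) = -95)
K = 24 (K = Mul(8, 3) = 24)
Function('v')(M, n) = Rational(223, 285) (Function('v')(M, n) = Add(Mul(-11, Pow(-95, -1)), Mul(16, Pow(24, -1))) = Add(Mul(-11, Rational(-1, 95)), Mul(16, Rational(1, 24))) = Add(Rational(11, 95), Rational(2, 3)) = Rational(223, 285))
Add(Function('v')(48, Function('S')(1, 8)), Function('R')(-47, 69)) = Add(Rational(223, 285), 69) = Rational(19888, 285)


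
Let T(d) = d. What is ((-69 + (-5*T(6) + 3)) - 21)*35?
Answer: -4095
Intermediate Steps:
((-69 + (-5*T(6) + 3)) - 21)*35 = ((-69 + (-5*6 + 3)) - 21)*35 = ((-69 + (-30 + 3)) - 21)*35 = ((-69 - 27) - 21)*35 = (-96 - 21)*35 = -117*35 = -4095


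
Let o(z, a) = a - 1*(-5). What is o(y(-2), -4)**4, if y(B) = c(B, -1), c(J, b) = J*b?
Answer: 1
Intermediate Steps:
y(B) = -B (y(B) = B*(-1) = -B)
o(z, a) = 5 + a (o(z, a) = a + 5 = 5 + a)
o(y(-2), -4)**4 = (5 - 4)**4 = 1**4 = 1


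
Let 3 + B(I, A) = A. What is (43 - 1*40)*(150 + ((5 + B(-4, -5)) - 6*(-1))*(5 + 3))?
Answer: 522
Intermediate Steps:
B(I, A) = -3 + A
(43 - 1*40)*(150 + ((5 + B(-4, -5)) - 6*(-1))*(5 + 3)) = (43 - 1*40)*(150 + ((5 + (-3 - 5)) - 6*(-1))*(5 + 3)) = (43 - 40)*(150 + ((5 - 8) - 1*(-6))*8) = 3*(150 + (-3 + 6)*8) = 3*(150 + 3*8) = 3*(150 + 24) = 3*174 = 522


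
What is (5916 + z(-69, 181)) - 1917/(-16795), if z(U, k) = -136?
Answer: 97077017/16795 ≈ 5780.1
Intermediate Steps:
(5916 + z(-69, 181)) - 1917/(-16795) = (5916 - 136) - 1917/(-16795) = 5780 - 1917*(-1/16795) = 5780 + 1917/16795 = 97077017/16795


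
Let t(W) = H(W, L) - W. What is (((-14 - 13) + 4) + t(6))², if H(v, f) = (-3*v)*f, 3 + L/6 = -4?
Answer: 528529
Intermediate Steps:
L = -42 (L = -18 + 6*(-4) = -18 - 24 = -42)
H(v, f) = -3*f*v
t(W) = 125*W (t(W) = -3*(-42)*W - W = 126*W - W = 125*W)
(((-14 - 13) + 4) + t(6))² = (((-14 - 13) + 4) + 125*6)² = ((-27 + 4) + 750)² = (-23 + 750)² = 727² = 528529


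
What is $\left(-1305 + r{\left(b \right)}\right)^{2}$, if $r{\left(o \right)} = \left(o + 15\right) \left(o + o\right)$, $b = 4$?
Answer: $1329409$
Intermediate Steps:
$r{\left(o \right)} = 2 o \left(15 + o\right)$ ($r{\left(o \right)} = \left(15 + o\right) 2 o = 2 o \left(15 + o\right)$)
$\left(-1305 + r{\left(b \right)}\right)^{2} = \left(-1305 + 2 \cdot 4 \left(15 + 4\right)\right)^{2} = \left(-1305 + 2 \cdot 4 \cdot 19\right)^{2} = \left(-1305 + 152\right)^{2} = \left(-1153\right)^{2} = 1329409$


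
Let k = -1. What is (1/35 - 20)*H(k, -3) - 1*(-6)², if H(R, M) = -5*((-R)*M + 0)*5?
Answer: -10737/7 ≈ -1533.9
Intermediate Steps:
H(R, M) = 25*M*R (H(R, M) = -5*(-M*R + 0)*5 = -(-5)*M*R*5 = (5*M*R)*5 = 25*M*R)
(1/35 - 20)*H(k, -3) - 1*(-6)² = (1/35 - 20)*(25*(-3)*(-1)) - 1*(-6)² = (1/35 - 20)*75 - 1*36 = -699/35*75 - 36 = -10485/7 - 36 = -10737/7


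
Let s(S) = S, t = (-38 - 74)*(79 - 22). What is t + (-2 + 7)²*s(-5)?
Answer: -6509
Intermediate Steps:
t = -6384 (t = -112*57 = -6384)
t + (-2 + 7)²*s(-5) = -6384 + (-2 + 7)²*(-5) = -6384 + 5²*(-5) = -6384 + 25*(-5) = -6384 - 125 = -6509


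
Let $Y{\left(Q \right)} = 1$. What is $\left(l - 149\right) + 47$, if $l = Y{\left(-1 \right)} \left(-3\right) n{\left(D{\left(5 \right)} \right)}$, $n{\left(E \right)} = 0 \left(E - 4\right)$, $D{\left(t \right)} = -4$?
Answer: $-102$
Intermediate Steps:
$n{\left(E \right)} = 0$ ($n{\left(E \right)} = 0 \left(-4 + E\right) = 0$)
$l = 0$ ($l = 1 \left(-3\right) 0 = \left(-3\right) 0 = 0$)
$\left(l - 149\right) + 47 = \left(0 - 149\right) + 47 = -149 + 47 = -102$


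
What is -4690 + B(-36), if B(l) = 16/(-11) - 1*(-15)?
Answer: -51441/11 ≈ -4676.5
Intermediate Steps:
B(l) = 149/11 (B(l) = 16*(-1/11) + 15 = -16/11 + 15 = 149/11)
-4690 + B(-36) = -4690 + 149/11 = -51441/11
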